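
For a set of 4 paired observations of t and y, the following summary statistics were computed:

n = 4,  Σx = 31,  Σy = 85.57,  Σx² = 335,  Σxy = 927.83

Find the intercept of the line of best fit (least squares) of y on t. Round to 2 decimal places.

Sxx = Σx² − (Σx)²/n = 335 − 240.25 = 94.75
Sxy = Σxy − (Σx)(Σy)/n = 927.83 − 663.1675 = 264.6625
b = Sxy/Sxx = 264.6625/94.75 = 2.793272
a = ȳ − b·x̄ = 21.3925 − 2.793272·7.75 = -0.255356

-0.26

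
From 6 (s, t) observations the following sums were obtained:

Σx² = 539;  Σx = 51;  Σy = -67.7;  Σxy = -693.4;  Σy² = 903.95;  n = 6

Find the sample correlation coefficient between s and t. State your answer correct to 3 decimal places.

-0.970

Sxx = Σx² − (Σx)²/n = 539 − 433.5 = 105.5
Sxy = Σxy − (Σx)(Σy)/n = -693.4 − (-575.45) = -117.95
Syy = Σy² − (Σy)²/n = 903.95 − 763.881667 = 140.068333
r = Sxy/√(Sxx·Syy) = -117.95/√(14777.209167) = -117.95/121.561545 = -0.970290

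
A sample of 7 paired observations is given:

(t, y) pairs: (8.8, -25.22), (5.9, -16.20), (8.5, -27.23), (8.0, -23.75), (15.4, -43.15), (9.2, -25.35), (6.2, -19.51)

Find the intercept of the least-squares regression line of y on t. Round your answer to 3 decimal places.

n = 7, Σx = 62, Σy = -180.41, Σxy = -1757.663, Σx² = 608.74
Sxx = Σx² − (Σx)²/n = 608.74 − 549.142857 = 59.597143
Sxy = Σxy − (Σx)(Σy)/n = -1757.663 − (-1597.917143) = -159.745857
b = Sxy/Sxx = -159.745857/59.597143 = -2.680428
a = ȳ − b·x̄ = -25.772857 − (-2.680428)·8.857143 = -2.031922

-2.032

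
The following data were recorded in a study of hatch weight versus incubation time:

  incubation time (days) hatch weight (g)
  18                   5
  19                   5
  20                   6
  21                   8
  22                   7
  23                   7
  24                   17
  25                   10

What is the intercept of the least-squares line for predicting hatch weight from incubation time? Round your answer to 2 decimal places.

n = 8, Σx = 172, Σy = 65, Σxy = 1446, Σx² = 3740
Sxx = Σx² − (Σx)²/n = 3740 − 3698 = 42
Sxy = Σxy − (Σx)(Σy)/n = 1446 − 1397.5 = 48.5
b = Sxy/Sxx = 48.5/42 = 1.154762
a = ȳ − b·x̄ = 8.125 − 1.154762·21.5 = -16.702381

-16.70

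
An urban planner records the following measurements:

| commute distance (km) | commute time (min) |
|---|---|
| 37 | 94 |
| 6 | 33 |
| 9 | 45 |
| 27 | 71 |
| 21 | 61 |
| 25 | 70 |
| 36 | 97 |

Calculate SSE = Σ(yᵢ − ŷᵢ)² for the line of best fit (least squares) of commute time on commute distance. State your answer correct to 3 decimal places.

n = 7, Σx = 161, Σy = 471, Σxy = 12521, Σx² = 4577, Σy² = 35021
Sxx = Σx² − (Σx)²/n = 4577 − 3703 = 874
Sxy = Σxy − (Σx)(Σy)/n = 12521 − 10833 = 1688
Syy = Σy² − (Σy)²/n = 35021 − 31691.571429 = 3329.428571
b = Sxy/Sxx = 1688/874 = 1.931350
SSE = Syy − b·Sxy = 3329.428571 − 1.931350·1688 = 69.309578

69.310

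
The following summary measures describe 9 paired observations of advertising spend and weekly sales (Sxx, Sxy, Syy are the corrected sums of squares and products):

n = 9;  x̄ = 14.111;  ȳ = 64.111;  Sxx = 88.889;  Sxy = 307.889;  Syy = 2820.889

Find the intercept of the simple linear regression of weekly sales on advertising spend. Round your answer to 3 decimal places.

b = Sxy/Sxx = 307.889/88.889 = 3.463747
a = ȳ − b·x̄ = 64.111 − 3.463747·14.111 = 15.234067

15.234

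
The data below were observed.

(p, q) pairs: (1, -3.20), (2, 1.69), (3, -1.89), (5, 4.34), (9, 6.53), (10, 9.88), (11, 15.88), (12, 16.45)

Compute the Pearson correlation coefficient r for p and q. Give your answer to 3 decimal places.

0.948

n = 8, Σx = 53, Σy = 49.68, Σxy = 545.86, Σx² = 485, Σy² = 698.536
Sxx = Σx² − (Σx)²/n = 485 − 351.125 = 133.875
Sxy = Σxy − (Σx)(Σy)/n = 545.86 − 329.13 = 216.73
Syy = Σy² − (Σy)²/n = 698.536 − 308.5128 = 390.0232
r = Sxy/√(Sxx·Syy) = 216.73/√(52214.3559) = 216.73/228.504608 = 0.948471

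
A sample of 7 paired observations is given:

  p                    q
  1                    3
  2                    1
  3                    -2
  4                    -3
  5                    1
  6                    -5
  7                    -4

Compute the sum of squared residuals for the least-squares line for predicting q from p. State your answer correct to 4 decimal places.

21.2857

n = 7, Σx = 28, Σy = -9, Σxy = -66, Σx² = 140, Σy² = 65
Sxx = Σx² − (Σx)²/n = 140 − 112 = 28
Sxy = Σxy − (Σx)(Σy)/n = -66 − (-36) = -30
Syy = Σy² − (Σy)²/n = 65 − 11.571429 = 53.428571
b = Sxy/Sxx = -30/28 = -1.071429
SSE = Syy − b·Sxy = 53.428571 − (-1.071429)·(-30) = 21.285714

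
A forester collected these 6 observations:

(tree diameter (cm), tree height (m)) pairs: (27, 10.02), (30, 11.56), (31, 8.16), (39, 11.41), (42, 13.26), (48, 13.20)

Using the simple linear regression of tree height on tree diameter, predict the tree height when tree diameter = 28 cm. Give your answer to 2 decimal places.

n = 6, Σx = 217, Σy = 67.61, Σxy = 2505.81, Σx² = 8179
Sxx = Σx² − (Σx)²/n = 8179 − 7848.166667 = 330.833333
Sxy = Σxy − (Σx)(Σy)/n = 2505.81 − 2445.228333 = 60.581667
b = Sxy/Sxx = 60.581667/330.833333 = 0.183118
a = ȳ − b·x̄ = 11.268333 − 0.183118·36.166667 = 4.645552
ŷ(28) = a + b·28 = 4.645552 + 0.183118·28 = 9.772866

9.77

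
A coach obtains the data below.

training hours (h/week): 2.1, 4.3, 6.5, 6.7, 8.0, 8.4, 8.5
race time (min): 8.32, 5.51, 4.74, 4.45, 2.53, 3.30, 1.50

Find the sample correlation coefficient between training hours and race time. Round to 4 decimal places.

n = 7, Σx = 44.5, Σy = 30.35, Σxy = 162.5, Σx² = 316.85, Σy² = 161.3935
Sxx = Σx² − (Σx)²/n = 316.85 − 282.892857 = 33.957143
Sxy = Σxy − (Σx)(Σy)/n = 162.5 − 192.939286 = -30.439286
Syy = Σy² − (Σy)²/n = 161.3935 − 131.588929 = 29.804571
r = Sxy/√(Sxx·Syy) = -30.439286/√(1012.078090) = -30.439286/31.813175 = -0.956814

-0.9568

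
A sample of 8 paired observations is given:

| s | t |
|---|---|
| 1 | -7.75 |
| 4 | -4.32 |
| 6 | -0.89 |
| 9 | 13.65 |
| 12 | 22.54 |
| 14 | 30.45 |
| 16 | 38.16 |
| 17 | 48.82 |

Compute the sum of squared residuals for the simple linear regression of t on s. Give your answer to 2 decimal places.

108.45

n = 8, Σx = 79, Σy = 140.66, Σxy = 2229.76, Σx² = 1019, Σy² = 5540.6716
Sxx = Σx² − (Σx)²/n = 1019 − 780.125 = 238.875
Sxy = Σxy − (Σx)(Σy)/n = 2229.76 − 1389.0175 = 840.7425
Syy = Σy² − (Σy)²/n = 5540.6716 − 2473.15445 = 3067.51715
b = Sxy/Sxx = 840.7425/238.875 = 3.519592
SSE = Syy − b·Sxy = 3067.51715 − 3.519592·840.7425 = 108.446710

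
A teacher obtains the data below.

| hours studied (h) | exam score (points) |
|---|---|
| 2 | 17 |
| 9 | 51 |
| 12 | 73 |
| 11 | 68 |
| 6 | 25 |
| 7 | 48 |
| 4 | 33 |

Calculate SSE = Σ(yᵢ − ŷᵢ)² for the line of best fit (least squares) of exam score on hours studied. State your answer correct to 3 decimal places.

248.590

n = 7, Σx = 51, Σy = 315, Σxy = 2735, Σx² = 451, Σy² = 16861
Sxx = Σx² − (Σx)²/n = 451 − 371.571429 = 79.428571
Sxy = Σxy − (Σx)(Σy)/n = 2735 − 2295 = 440
Syy = Σy² − (Σy)²/n = 16861 − 14175 = 2686
b = Sxy/Sxx = 440/79.428571 = 5.539568
SSE = Syy − b·Sxy = 2686 − 5.539568·440 = 248.589928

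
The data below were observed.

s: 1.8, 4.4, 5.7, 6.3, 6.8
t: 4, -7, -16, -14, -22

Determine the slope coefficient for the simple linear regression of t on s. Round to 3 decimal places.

-4.844

n = 5, Σx = 25, Σy = -55, Σxy = -352.6, Σx² = 141.02
Sxx = Σx² − (Σx)²/n = 141.02 − 125 = 16.02
Sxy = Σxy − (Σx)(Σy)/n = -352.6 − (-275) = -77.6
b = Sxy/Sxx = -77.6/16.02 = -4.843945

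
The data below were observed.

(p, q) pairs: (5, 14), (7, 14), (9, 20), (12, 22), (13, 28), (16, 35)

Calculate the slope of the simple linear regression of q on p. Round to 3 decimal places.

1.940

n = 6, Σx = 62, Σy = 133, Σxy = 1536, Σx² = 724
Sxx = Σx² − (Σx)²/n = 724 − 640.666667 = 83.333333
Sxy = Σxy − (Σx)(Σy)/n = 1536 − 1374.333333 = 161.666667
b = Sxy/Sxx = 161.666667/83.333333 = 1.94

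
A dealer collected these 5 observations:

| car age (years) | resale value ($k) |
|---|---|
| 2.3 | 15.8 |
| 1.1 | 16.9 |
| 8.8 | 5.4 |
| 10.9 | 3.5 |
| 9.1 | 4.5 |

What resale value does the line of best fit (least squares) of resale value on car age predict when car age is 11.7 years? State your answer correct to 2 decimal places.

n = 5, Σx = 32.2, Σy = 46.1, Σxy = 181.55, Σx² = 285.56
Sxx = Σx² − (Σx)²/n = 285.56 − 207.368 = 78.192
Sxy = Σxy − (Σx)(Σy)/n = 181.55 − 296.884 = -115.334
b = Sxy/Sxx = -115.334/78.192 = -1.475010
a = ȳ − b·x̄ = 9.22 − (-1.475010)·6.44 = 18.719066
ŷ(11.7) = a + b·11.7 = 18.719066 + (-1.475010)·11.7 = 1.461446

1.46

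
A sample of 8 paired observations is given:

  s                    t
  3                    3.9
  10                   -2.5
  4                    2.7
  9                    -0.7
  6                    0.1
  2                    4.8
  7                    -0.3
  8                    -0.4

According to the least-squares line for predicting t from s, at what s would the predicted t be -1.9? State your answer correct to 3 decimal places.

9.451

n = 8, Σx = 49, Σy = 7.6, Σxy = -3.9, Σx² = 359
Sxx = Σx² − (Σx)²/n = 359 − 300.125 = 58.875
Sxy = Σxy − (Σx)(Σy)/n = -3.9 − 46.55 = -50.45
b = Sxy/Sxx = -50.45/58.875 = -0.856900
a = ȳ − b·x̄ = 0.95 − (-0.856900)·6.125 = 6.198514
Set a + b·x = -1.9: x = (-1.9 − 6.198514) / (-0.856900) = 9.450942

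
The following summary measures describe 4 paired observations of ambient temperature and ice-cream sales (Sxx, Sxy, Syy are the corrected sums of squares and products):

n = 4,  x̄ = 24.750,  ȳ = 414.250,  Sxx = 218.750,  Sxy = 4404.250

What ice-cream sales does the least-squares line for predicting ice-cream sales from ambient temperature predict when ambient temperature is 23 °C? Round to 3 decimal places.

379.016

b = Sxy/Sxx = 4404.25/218.75 = 20.133714
a = ȳ − b·x̄ = 414.25 − 20.133714·24.75 = -84.059429
ŷ(23) = a + b·23 = -84.059429 + 20.133714·23 = 379.016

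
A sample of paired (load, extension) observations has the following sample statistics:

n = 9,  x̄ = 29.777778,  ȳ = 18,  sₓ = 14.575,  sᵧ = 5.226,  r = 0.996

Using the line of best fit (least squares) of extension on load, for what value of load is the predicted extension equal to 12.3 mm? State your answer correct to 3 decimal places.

b = r · sᵧ/sₓ = 0.996 · 5.226/14.575 = 0.357125
a = ȳ − b·x̄ = 18 − 0.357125·29.777778 = 7.365613
Set a + b·x = 12.3: x = (12.3 − 7.365613) / 0.357125 = 13.816977

13.817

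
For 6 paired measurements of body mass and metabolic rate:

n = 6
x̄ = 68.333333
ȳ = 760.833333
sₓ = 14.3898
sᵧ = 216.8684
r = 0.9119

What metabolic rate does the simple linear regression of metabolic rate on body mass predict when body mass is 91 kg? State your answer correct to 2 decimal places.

1072.35

b = r · sᵧ/sₓ = 0.9119 · 216.8684/14.3898 = 13.743227
a = ȳ − b·x̄ = 760.833333 − 13.743227·68.333333 = -178.287203
ŷ(91) = a + b·91 = -178.287203 + 13.743227·91 = 1072.346492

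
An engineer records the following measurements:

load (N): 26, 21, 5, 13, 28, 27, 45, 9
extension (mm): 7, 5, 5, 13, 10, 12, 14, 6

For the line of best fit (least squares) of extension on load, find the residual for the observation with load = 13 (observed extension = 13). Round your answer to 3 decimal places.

5.551

n = 8, Σx = 174, Σy = 72, Σxy = 1769, Σx² = 4930
Sxx = Σx² − (Σx)²/n = 4930 − 3784.5 = 1145.5
Sxy = Σxy − (Σx)(Σy)/n = 1769 − 1566 = 203
b = Sxy/Sxx = 203/1145.5 = 0.177215
a = ȳ − b·x̄ = 9 − 0.177215·21.75 = 5.145570
ŷ(13) = 5.145570 + 0.177215·13 = 7.449367
residual = y − ŷ = 13 − 7.449367 = 5.550633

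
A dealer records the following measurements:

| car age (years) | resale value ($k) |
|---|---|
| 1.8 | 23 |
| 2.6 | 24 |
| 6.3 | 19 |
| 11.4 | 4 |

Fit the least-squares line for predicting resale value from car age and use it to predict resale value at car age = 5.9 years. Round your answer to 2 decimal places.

n = 4, Σx = 22.1, Σy = 70, Σxy = 269.1, Σx² = 179.65
Sxx = Σx² − (Σx)²/n = 179.65 − 122.1025 = 57.5475
Sxy = Σxy − (Σx)(Σy)/n = 269.1 − 386.75 = -117.65
b = Sxy/Sxx = -117.65/57.5475 = -2.044398
a = ȳ − b·x̄ = 17.5 − (-2.044398)·5.525 = 28.795300
ŷ(5.9) = a + b·5.9 = 28.795300 + (-2.044398)·5.9 = 16.733351

16.73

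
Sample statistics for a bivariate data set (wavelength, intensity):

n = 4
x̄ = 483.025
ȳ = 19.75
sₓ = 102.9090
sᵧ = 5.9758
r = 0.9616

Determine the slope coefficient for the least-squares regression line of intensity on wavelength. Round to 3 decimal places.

0.056

b = r · sᵧ/sₓ = 0.9616 · 5.9758/102.909 = 0.055839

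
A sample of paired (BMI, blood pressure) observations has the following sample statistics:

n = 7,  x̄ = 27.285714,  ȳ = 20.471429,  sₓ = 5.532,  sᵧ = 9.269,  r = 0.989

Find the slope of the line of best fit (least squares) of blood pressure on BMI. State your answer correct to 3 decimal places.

1.657

b = r · sᵧ/sₓ = 0.989 · 9.269/5.532 = 1.657093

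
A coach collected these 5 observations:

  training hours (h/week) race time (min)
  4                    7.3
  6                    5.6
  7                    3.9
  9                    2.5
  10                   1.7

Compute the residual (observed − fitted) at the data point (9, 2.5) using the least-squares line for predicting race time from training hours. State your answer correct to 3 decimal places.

n = 5, Σx = 36, Σy = 21, Σxy = 129.6, Σx² = 282
Sxx = Σx² − (Σx)²/n = 282 − 259.2 = 22.8
Sxy = Σxy − (Σx)(Σy)/n = 129.6 − 151.2 = -21.6
b = Sxy/Sxx = -21.6/22.8 = -0.947368
a = ȳ − b·x̄ = 4.2 − (-0.947368)·7.2 = 11.021053
ŷ(9) = 11.021053 + (-0.947368)·9 = 2.494737
residual = y − ŷ = 2.5 − 2.494737 = 0.005263

0.005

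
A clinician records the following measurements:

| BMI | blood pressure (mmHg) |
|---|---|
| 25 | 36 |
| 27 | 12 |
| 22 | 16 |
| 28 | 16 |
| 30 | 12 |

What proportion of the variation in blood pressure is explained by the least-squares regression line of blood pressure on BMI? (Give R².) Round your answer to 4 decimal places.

n = 5, Σx = 132, Σy = 92, Σxy = 2384, Σx² = 3522, Σy² = 2096
Sxx = Σx² − (Σx)²/n = 3522 − 3484.8 = 37.2
Sxy = Σxy − (Σx)(Σy)/n = 2384 − 2428.8 = -44.8
Syy = Σy² − (Σy)²/n = 2096 − 1692.8 = 403.2
R² = Sxy²/(Sxx·Syy) = (-44.8)²/(37.2·403.2) = 0.133811

0.1338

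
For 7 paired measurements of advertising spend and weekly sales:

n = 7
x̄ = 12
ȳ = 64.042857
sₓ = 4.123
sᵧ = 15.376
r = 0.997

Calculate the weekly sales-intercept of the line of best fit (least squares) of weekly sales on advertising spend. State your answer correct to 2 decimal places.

b = r · sᵧ/sₓ = 0.997 · 15.376/4.123 = 3.718135
a = ȳ − b·x̄ = 64.042857 − 3.718135·12 = 19.425233

19.43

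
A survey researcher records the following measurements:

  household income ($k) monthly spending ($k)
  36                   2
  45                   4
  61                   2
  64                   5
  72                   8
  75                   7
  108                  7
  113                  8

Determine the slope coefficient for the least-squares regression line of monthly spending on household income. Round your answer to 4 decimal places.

0.0712

n = 8, Σx = 574, Σy = 43, Σxy = 3455, Σx² = 46380
Sxx = Σx² − (Σx)²/n = 46380 − 41184.5 = 5195.5
Sxy = Σxy − (Σx)(Σy)/n = 3455 − 3085.25 = 369.75
b = Sxy/Sxx = 369.75/5195.5 = 0.071167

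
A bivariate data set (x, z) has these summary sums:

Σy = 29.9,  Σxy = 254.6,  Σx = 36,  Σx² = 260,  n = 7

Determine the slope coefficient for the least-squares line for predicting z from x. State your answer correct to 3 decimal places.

1.347

Sxx = Σx² − (Σx)²/n = 260 − 185.142857 = 74.857143
Sxy = Σxy − (Σx)(Σy)/n = 254.6 − 153.771429 = 100.828571
b = Sxy/Sxx = 100.828571/74.857143 = 1.346947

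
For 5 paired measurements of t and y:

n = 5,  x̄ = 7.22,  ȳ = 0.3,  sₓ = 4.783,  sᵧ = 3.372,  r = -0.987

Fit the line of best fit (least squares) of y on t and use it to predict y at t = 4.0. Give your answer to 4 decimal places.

2.5406

b = r · sᵧ/sₓ = -0.987 · 3.372/4.783 = -0.695832
a = ȳ − b·x̄ = 0.3 − (-0.695832)·7.22 = 5.323906
ŷ(4.0) = a + b·4.0 = 5.323906 + (-0.695832)·4 = 2.540579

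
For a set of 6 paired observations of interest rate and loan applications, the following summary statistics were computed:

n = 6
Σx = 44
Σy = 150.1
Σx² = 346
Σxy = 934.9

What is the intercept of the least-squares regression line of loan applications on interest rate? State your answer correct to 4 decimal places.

77.1357

Sxx = Σx² − (Σx)²/n = 346 − 322.666667 = 23.333333
Sxy = Σxy − (Σx)(Σy)/n = 934.9 − 1100.733333 = -165.833333
b = Sxy/Sxx = -165.833333/23.333333 = -7.107143
a = ȳ − b·x̄ = 25.016667 − (-7.107143)·7.333333 = 77.135714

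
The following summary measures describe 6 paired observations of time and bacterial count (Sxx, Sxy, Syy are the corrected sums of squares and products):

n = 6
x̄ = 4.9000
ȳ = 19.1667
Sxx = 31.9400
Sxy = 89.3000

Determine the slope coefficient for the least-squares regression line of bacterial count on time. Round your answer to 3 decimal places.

2.796

b = Sxy/Sxx = 89.3/31.94 = 2.795867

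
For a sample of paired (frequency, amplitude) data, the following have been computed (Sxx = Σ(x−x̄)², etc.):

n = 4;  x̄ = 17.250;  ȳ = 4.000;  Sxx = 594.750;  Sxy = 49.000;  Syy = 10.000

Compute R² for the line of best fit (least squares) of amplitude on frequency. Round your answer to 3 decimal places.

R² = Sxy²/(Sxx·Syy) = (49)²/(594.75·10) = 0.403699

0.404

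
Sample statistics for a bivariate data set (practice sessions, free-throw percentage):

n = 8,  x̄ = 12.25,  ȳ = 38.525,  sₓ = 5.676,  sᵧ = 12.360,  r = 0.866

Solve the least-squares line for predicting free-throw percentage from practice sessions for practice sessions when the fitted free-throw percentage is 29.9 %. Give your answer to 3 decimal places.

b = r · sᵧ/sₓ = 0.866 · 12.36/5.676 = 1.885793
a = ȳ − b·x̄ = 38.525 − 1.885793·12.25 = 15.424038
Set a + b·x = 29.9: x = (29.9 − 15.424038) / 1.885793 = 7.676327

7.676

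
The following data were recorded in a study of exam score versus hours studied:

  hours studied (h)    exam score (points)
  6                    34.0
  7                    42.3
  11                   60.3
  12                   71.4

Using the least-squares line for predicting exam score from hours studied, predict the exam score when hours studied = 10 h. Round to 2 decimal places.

n = 4, Σx = 36, Σy = 208, Σxy = 2020.2, Σx² = 350
Sxx = Σx² − (Σx)²/n = 350 − 324 = 26
Sxy = Σxy − (Σx)(Σy)/n = 2020.2 − 1872 = 148.2
b = Sxy/Sxx = 148.2/26 = 5.7
a = ȳ − b·x̄ = 52 − 5.7·9 = 0.7
ŷ(10) = a + b·10 = 0.7 + 5.7·10 = 57.7

57.70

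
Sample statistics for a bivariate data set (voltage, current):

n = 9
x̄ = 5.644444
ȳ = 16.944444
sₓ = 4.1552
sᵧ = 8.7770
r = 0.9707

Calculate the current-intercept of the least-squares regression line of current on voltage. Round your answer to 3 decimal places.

5.371

b = r · sᵧ/sₓ = 0.9707 · 8.777/4.1552 = 2.050403
a = ȳ − b·x̄ = 16.944444 − 2.050403·5.644444 = 5.371060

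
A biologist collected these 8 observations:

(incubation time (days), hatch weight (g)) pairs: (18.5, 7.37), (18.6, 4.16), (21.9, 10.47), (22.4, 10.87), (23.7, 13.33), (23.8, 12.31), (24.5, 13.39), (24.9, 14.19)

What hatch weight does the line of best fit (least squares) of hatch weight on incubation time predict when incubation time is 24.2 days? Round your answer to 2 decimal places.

13.28

n = 8, Σx = 178.3, Σy = 86.09, Σxy = 1976.787, Σx² = 4017.97
Sxx = Σx² − (Σx)²/n = 4017.97 − 3973.86125 = 44.10875
Sxy = Σxy − (Σx)(Σy)/n = 1976.787 − 1918.730875 = 58.056125
b = Sxy/Sxx = 58.056125/44.10875 = 1.316204
a = ȳ − b·x̄ = 10.76125 − 1.316204·22.2875 = -18.573653
ŷ(24.2) = a + b·24.2 = -18.573653 + 1.316204·24.2 = 13.278491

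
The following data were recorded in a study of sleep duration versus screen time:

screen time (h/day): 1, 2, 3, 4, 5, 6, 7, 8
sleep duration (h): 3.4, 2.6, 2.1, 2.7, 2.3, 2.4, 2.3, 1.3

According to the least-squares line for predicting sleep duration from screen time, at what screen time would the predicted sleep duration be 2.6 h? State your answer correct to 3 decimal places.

3.363

n = 8, Σx = 36, Σy = 19.1, Σxy = 78.1, Σx² = 204
Sxx = Σx² − (Σx)²/n = 204 − 162 = 42
Sxy = Σxy − (Σx)(Σy)/n = 78.1 − 85.95 = -7.85
b = Sxy/Sxx = -7.85/42 = -0.186905
a = ȳ − b·x̄ = 2.3875 − (-0.186905)·4.5 = 3.228571
Set a + b·x = 2.6: x = (2.6 − 3.228571) / (-0.186905) = 3.363057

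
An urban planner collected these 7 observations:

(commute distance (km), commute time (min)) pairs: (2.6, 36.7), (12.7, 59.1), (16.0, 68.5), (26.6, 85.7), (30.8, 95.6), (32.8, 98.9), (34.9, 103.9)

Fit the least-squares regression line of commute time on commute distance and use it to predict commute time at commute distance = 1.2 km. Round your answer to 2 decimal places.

n = 7, Σx = 156.4, Σy = 548.4, Σxy = 14036.12, Σx² = 4374.1
Sxx = Σx² − (Σx)²/n = 4374.1 − 3494.422857 = 879.677143
Sxy = Σxy − (Σx)(Σy)/n = 14036.12 − 12252.822857 = 1783.297143
b = Sxy/Sxx = 1783.297143/879.677143 = 2.027218
a = ȳ − b·x̄ = 78.342857 − 2.027218·22.342857 = 33.049020
ŷ(1.2) = a + b·1.2 = 33.049020 + 2.027218·1.2 = 35.481681

35.48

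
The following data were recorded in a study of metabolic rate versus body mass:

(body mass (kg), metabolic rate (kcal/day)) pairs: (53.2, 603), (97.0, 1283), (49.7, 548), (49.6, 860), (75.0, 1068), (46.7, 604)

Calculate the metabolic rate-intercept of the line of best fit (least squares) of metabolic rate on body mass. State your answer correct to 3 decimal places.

n = 6, Σx = 371.2, Σy = 4966, Σxy = 334729, Σx² = 24975.38
Sxx = Σx² − (Σx)²/n = 24975.38 − 22964.906667 = 2010.473333
Sxy = Σxy − (Σx)(Σy)/n = 334729 − 307229.866667 = 27499.133333
b = Sxy/Sxx = 27499.133333/2010.473333 = 13.677940
a = ȳ − b·x̄ = 827.666667 − 13.677940·61.866667 = -18.541879

-18.542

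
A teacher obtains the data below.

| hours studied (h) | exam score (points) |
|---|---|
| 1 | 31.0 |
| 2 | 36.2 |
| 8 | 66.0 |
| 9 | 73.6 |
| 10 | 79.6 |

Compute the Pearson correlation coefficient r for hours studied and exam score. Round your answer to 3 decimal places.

n = 5, Σx = 30, Σy = 286.4, Σxy = 2089.8, Σx² = 250, Σy² = 18380.56
Sxx = Σx² − (Σx)²/n = 250 − 180 = 70
Sxy = Σxy − (Σx)(Σy)/n = 2089.8 − 1718.4 = 371.4
Syy = Σy² − (Σy)²/n = 18380.56 − 16404.992 = 1975.568
r = Sxy/√(Sxx·Syy) = 371.4/√(138289.76) = 371.4/371.873312 = 0.998727

0.999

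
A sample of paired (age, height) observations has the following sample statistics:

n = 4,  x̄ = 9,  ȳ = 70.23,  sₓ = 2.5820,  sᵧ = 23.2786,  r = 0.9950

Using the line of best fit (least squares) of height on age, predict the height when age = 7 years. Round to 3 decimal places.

b = r · sᵧ/sₓ = 0.995 · 23.2786/2.582 = 8.970646
a = ȳ − b·x̄ = 70.23 − 8.970646·9 = -10.505811
ŷ(7) = a + b·7 = -10.505811 + 8.970646·7 = 52.288709

52.289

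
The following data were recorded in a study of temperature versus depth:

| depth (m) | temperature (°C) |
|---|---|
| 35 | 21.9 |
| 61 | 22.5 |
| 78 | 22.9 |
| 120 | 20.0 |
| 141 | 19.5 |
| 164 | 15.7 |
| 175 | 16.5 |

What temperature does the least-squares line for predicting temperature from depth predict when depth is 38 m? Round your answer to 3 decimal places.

n = 7, Σx = 774, Σy = 139, Σxy = 14537, Σx² = 102832
Sxx = Σx² − (Σx)²/n = 102832 − 85582.285714 = 17249.714286
Sxy = Σxy − (Σx)(Σy)/n = 14537 − 15369.428571 = -832.428571
b = Sxy/Sxx = -832.428571/17249.714286 = -0.048258
a = ȳ − b·x̄ = 19.857143 − (-0.048258)·110.571429 = 25.193047
ŷ(38) = a + b·38 = 25.193047 + (-0.048258)·38 = 23.359261

23.359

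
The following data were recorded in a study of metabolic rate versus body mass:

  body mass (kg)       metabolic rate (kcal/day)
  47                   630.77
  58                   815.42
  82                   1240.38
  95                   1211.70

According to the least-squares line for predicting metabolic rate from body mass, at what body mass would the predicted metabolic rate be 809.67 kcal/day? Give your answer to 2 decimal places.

57.95

n = 4, Σx = 282, Σy = 3898.27, Σxy = 293763.21, Σx² = 21322
Sxx = Σx² − (Σx)²/n = 21322 − 19881 = 1441
Sxy = Σxy − (Σx)(Σy)/n = 293763.21 − 274828.035 = 18935.175
b = Sxy/Sxx = 18935.175/1441 = 13.140302
a = ȳ − b·x̄ = 974.5675 − 13.140302·70.5 = 48.176218
Set a + b·x = 809.67: x = (809.67 − 48.176218) / 13.140302 = 57.951011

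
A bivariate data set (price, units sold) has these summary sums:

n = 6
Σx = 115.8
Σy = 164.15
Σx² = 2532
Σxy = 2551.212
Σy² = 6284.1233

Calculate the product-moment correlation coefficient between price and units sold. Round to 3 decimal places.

-0.845

Sxx = Σx² − (Σx)²/n = 2532 − 2234.94 = 297.06
Sxy = Σxy − (Σx)(Σy)/n = 2551.212 − 3168.095 = -616.883
Syy = Σy² − (Σy)²/n = 6284.1233 − 4490.870417 = 1793.252883
r = Sxy/√(Sxx·Syy) = -616.883/√(532703.701523) = -616.883/729.865537 = -0.845201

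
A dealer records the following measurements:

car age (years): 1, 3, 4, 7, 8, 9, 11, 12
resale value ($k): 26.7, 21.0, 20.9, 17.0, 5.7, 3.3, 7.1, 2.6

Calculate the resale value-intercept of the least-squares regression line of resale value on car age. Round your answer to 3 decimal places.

28.487

n = 8, Σx = 55, Σy = 104.3, Σxy = 476.9, Σx² = 485
Sxx = Σx² − (Σx)²/n = 485 − 378.125 = 106.875
Sxy = Σxy − (Σx)(Σy)/n = 476.9 − 717.0625 = -240.1625
b = Sxy/Sxx = -240.1625/106.875 = -2.247135
a = ȳ − b·x̄ = 13.0375 − (-2.247135)·6.875 = 28.486550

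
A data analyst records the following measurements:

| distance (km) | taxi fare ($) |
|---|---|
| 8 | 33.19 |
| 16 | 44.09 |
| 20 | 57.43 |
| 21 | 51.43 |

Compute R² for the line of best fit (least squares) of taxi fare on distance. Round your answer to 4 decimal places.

n = 4, Σx = 65, Σy = 186.14, Σxy = 3199.59, Σx² = 1161, Σy² = 8988.754
Sxx = Σx² − (Σx)²/n = 1161 − 1056.25 = 104.75
Sxy = Σxy − (Σx)(Σy)/n = 3199.59 − 3024.775 = 174.815
Syy = Σy² − (Σy)²/n = 8988.754 − 8662.0249 = 326.7291
R² = Sxy²/(Sxx·Syy) = (174.815)²/(104.75·326.7291) = 0.892926

0.8929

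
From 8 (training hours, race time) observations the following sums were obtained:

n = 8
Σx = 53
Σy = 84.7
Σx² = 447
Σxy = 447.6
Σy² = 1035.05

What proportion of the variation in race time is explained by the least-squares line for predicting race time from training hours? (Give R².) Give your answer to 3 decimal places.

0.972

Sxx = Σx² − (Σx)²/n = 447 − 351.125 = 95.875
Sxy = Σxy − (Σx)(Σy)/n = 447.6 − 561.1375 = -113.5375
Syy = Σy² − (Σy)²/n = 1035.05 − 896.76125 = 138.28875
R² = Sxy²/(Sxx·Syy) = (-113.5375)²/(95.875·138.28875) = 0.972269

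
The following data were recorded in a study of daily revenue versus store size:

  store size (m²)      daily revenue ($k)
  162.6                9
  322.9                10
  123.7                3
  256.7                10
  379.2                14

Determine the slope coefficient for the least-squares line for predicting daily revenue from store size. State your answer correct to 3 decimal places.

0.033

n = 5, Σx = 1245.1, Σy = 46, Σxy = 12939.3, Σx² = 355692.39
Sxx = Σx² − (Σx)²/n = 355692.39 − 310054.802 = 45637.588
Sxy = Σxy − (Σx)(Σy)/n = 12939.3 − 11454.92 = 1484.38
b = Sxy/Sxx = 1484.38/45637.588 = 0.032525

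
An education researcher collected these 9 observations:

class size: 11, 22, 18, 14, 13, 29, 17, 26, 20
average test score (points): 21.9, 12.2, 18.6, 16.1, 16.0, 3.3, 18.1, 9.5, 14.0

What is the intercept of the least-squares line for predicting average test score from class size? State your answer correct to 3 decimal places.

n = 9, Σx = 170, Σy = 129.7, Σxy = 2207.9, Σx² = 3500
Sxx = Σx² − (Σx)²/n = 3500 − 3211.111111 = 288.888889
Sxy = Σxy − (Σx)(Σy)/n = 2207.9 − 2449.888889 = -241.988889
b = Sxy/Sxx = -241.988889/288.888889 = -0.837654
a = ȳ − b·x̄ = 14.411111 − (-0.837654)·18.888889 = 30.233462

30.233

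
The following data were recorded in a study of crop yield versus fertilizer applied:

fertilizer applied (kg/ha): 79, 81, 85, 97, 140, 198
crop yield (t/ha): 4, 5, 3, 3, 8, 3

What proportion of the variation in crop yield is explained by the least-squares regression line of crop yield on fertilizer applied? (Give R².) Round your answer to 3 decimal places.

0.005

n = 6, Σx = 680, Σy = 26, Σxy = 2981, Σx² = 88240, Σy² = 132
Sxx = Σx² − (Σx)²/n = 88240 − 77066.666667 = 11173.333333
Sxy = Σxy − (Σx)(Σy)/n = 2981 − 2946.666667 = 34.333333
Syy = Σy² − (Σy)²/n = 132 − 112.666667 = 19.333333
R² = Sxy²/(Sxx·Syy) = (34.333333)²/(11173.333333·19.333333) = 0.005457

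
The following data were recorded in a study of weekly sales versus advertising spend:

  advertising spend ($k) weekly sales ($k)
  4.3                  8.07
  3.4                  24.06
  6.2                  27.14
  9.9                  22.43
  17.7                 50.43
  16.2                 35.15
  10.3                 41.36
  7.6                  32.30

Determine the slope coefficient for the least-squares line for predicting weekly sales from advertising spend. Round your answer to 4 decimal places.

1.8965

n = 8, Σx = 75.6, Σy = 240.94, Σxy = 2640.359, Σx² = 906.08
Sxx = Σx² − (Σx)²/n = 906.08 − 714.42 = 191.66
Sxy = Σxy − (Σx)(Σy)/n = 2640.359 − 2276.883 = 363.476
b = Sxy/Sxx = 363.476/191.66 = 1.896462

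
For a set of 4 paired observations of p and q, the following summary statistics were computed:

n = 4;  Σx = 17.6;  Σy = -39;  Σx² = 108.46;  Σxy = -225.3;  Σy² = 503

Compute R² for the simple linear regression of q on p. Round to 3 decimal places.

Sxx = Σx² − (Σx)²/n = 108.46 − 77.44 = 31.02
Sxy = Σxy − (Σx)(Σy)/n = -225.3 − (-171.6) = -53.7
Syy = Σy² − (Σy)²/n = 503 − 380.25 = 122.75
R² = Sxy²/(Sxx·Syy) = (-53.7)²/(31.02·122.75) = 0.757330

0.757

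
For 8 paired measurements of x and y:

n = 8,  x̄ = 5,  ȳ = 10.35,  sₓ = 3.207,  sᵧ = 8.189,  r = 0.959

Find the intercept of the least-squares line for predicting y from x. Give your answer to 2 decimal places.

b = r · sᵧ/sₓ = 0.959 · 8.189/3.207 = 2.448784
a = ȳ − b·x̄ = 10.35 − 2.448784·5 = -1.893921

-1.89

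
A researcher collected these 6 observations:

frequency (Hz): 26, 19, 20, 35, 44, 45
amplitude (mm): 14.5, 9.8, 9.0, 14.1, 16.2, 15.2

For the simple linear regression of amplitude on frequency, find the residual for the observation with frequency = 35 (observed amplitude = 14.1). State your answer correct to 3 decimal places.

n = 6, Σx = 189, Σy = 78.8, Σxy = 2633.5, Σx² = 6623
Sxx = Σx² − (Σx)²/n = 6623 − 5953.5 = 669.5
Sxy = Σxy − (Σx)(Σy)/n = 2633.5 − 2482.2 = 151.3
b = Sxy/Sxx = 151.3/669.5 = 0.225990
a = ȳ − b·x̄ = 13.133333 − 0.225990·31.5 = 6.014663
ŷ(35) = 6.014663 + 0.225990·35 = 13.924297
residual = y − ŷ = 14.1 − 13.924297 = 0.175703

0.176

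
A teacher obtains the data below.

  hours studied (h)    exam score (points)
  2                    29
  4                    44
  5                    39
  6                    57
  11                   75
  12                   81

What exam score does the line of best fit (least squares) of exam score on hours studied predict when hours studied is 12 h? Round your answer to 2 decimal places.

81.15

n = 6, Σx = 40, Σy = 325, Σxy = 2568, Σx² = 346
Sxx = Σx² − (Σx)²/n = 346 − 266.666667 = 79.333333
Sxy = Σxy − (Σx)(Σy)/n = 2568 − 2166.666667 = 401.333333
b = Sxy/Sxx = 401.333333/79.333333 = 5.058824
a = ȳ − b·x̄ = 54.166667 − 5.058824·6.666667 = 20.441176
ŷ(12) = a + b·12 = 20.441176 + 5.058824·12 = 81.147059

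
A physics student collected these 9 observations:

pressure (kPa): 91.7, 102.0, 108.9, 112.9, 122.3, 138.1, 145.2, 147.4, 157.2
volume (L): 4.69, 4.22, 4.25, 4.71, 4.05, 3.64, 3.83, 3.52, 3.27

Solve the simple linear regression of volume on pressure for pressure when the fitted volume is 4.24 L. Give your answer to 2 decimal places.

114.06

n = 9, Σx = 1125.7, Σy = 36.18, Σxy = 4442.104, Σx² = 144969.05
Sxx = Σx² − (Σx)²/n = 144969.05 − 140800.054444 = 4168.995556
Sxy = Σxy − (Σx)(Σy)/n = 4442.104 − 4525.314 = -83.21
b = Sxy/Sxx = -83.21/4168.995556 = -0.019959
a = ȳ − b·x̄ = 4.02 − (-0.019959)·125.077778 = 6.516458
Set a + b·x = 4.24: x = (4.24 − 6.516458) / (-0.019959) = 114.055316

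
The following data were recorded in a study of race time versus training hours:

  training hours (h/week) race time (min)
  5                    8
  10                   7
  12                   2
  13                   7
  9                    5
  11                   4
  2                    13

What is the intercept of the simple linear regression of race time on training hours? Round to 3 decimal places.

12.867

n = 7, Σx = 62, Σy = 46, Σxy = 340, Σx² = 644
Sxx = Σx² − (Σx)²/n = 644 − 549.142857 = 94.857143
Sxy = Σxy − (Σx)(Σy)/n = 340 − 407.428571 = -67.428571
b = Sxy/Sxx = -67.428571/94.857143 = -0.710843
a = ȳ − b·x̄ = 6.571429 − (-0.710843)·8.857143 = 12.867470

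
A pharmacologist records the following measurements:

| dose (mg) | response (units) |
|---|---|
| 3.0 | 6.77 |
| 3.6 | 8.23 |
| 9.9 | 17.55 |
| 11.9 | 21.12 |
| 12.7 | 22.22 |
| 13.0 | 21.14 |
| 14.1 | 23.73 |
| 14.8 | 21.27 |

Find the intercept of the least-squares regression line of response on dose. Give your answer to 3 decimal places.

3.241

n = 8, Σx = 83, Σy = 142.03, Σxy = 1681.414, Σx² = 1009.72
Sxx = Σx² − (Σx)²/n = 1009.72 − 861.125 = 148.595
Sxy = Σxy − (Σx)(Σy)/n = 1681.414 − 1473.56125 = 207.85275
b = Sxy/Sxx = 207.85275/148.595 = 1.398787
a = ȳ − b·x̄ = 17.75375 − 1.398787·10.375 = 3.241335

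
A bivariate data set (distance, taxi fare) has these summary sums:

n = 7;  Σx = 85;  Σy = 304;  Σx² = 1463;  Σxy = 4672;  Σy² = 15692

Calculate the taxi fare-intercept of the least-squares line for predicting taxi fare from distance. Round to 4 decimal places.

Sxx = Σx² − (Σx)²/n = 1463 − 1032.142857 = 430.857143
Sxy = Σxy − (Σx)(Σy)/n = 4672 − 3691.428571 = 980.571429
b = Sxy/Sxx = 980.571429/430.857143 = 2.275862
a = ȳ − b·x̄ = 43.428571 − 2.275862·12.142857 = 15.793103

15.7931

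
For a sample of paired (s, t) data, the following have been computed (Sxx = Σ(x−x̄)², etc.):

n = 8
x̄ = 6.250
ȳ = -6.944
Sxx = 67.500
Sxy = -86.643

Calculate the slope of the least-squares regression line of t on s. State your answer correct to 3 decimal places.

b = Sxy/Sxx = -86.643/67.5 = -1.2836

-1.284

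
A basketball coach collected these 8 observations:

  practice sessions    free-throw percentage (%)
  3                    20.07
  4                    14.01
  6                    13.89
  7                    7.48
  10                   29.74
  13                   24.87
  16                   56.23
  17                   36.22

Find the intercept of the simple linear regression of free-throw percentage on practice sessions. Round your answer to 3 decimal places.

3.481

n = 8, Σx = 76, Σy = 202.51, Σxy = 2388.08, Σx² = 924
Sxx = Σx² − (Σx)²/n = 924 − 722 = 202
Sxy = Σxy − (Σx)(Σy)/n = 2388.08 − 1923.845 = 464.235
b = Sxy/Sxx = 464.235/202 = 2.298193
a = ȳ − b·x̄ = 25.31375 − 2.298193·9.5 = 3.480916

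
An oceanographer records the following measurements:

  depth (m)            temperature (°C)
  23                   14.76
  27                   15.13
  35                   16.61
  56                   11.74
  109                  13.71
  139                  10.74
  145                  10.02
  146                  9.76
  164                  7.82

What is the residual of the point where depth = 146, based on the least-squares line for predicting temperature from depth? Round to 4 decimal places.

-0.1494

n = 9, Σx = 844, Σy = 110.29, Σxy = 9134.37, Σx² = 106058
Sxx = Σx² − (Σx)²/n = 106058 − 79148.444444 = 26909.555556
Sxy = Σxy − (Σx)(Σy)/n = 9134.37 − 10342.751111 = -1208.381111
b = Sxy/Sxx = -1208.381111/26909.555556 = -0.044905
a = ȳ − b·x̄ = 12.254444 − (-0.044905)·93.777778 = 16.465562
ŷ(146) = 16.465562 + (-0.044905)·146 = 9.909391
residual = y − ŷ = 9.76 − 9.909391 = -0.149391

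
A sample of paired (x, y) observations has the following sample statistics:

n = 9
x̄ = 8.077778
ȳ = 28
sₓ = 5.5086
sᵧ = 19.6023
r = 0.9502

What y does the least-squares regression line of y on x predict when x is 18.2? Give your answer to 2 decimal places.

62.23

b = r · sᵧ/sₓ = 0.9502 · 19.6023/5.5086 = 3.381278
a = ȳ − b·x̄ = 28 − 3.381278·8.077778 = 0.686791
ŷ(18.2) = a + b·18.2 = 0.686791 + 3.381278·18.2 = 62.226042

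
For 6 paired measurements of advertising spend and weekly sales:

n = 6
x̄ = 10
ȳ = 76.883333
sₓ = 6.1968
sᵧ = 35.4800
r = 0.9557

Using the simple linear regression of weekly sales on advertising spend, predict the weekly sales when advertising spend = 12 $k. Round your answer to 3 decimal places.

87.827

b = r · sᵧ/sₓ = 0.9557 · 35.48/6.1968 = 5.471895
a = ȳ − b·x̄ = 76.883333 − 5.471895·10 = 22.164388
ŷ(12) = a + b·12 = 22.164388 + 5.471895·12 = 87.827122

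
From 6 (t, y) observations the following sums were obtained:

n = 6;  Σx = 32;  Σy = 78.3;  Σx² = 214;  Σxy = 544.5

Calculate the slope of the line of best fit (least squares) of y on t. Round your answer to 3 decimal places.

Sxx = Σx² − (Σx)²/n = 214 − 170.666667 = 43.333333
Sxy = Σxy − (Σx)(Σy)/n = 544.5 − 417.6 = 126.9
b = Sxy/Sxx = 126.9/43.333333 = 2.928462

2.928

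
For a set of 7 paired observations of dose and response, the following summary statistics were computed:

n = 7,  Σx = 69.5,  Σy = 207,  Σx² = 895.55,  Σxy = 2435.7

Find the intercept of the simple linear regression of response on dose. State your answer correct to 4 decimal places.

11.1898

Sxx = Σx² − (Σx)²/n = 895.55 − 690.035714 = 205.514286
Sxy = Σxy − (Σx)(Σy)/n = 2435.7 − 2055.214286 = 380.485714
b = Sxy/Sxx = 380.485714/205.514286 = 1.851383
a = ȳ − b·x̄ = 29.571429 − 1.851383·9.928571 = 11.189837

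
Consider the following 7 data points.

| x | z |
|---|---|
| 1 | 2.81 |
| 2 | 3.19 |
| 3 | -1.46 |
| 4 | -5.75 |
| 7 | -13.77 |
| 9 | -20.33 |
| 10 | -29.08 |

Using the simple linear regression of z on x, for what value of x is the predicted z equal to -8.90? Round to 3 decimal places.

5.056

n = 7, Σx = 36, Σy = -64.39, Σxy = -588.35, Σx² = 260
Sxx = Σx² − (Σx)²/n = 260 − 185.142857 = 74.857143
Sxy = Σxy − (Σx)(Σy)/n = -588.35 − (-331.148571) = -257.201429
b = Sxy/Sxx = -257.201429/74.857143 = -3.435897
a = ȳ − b·x̄ = -9.198571 − (-3.435897)·5.142857 = 8.471756
Set a + b·x = -8.90: x = (-8.90 − 8.471756) / (-3.435897) = 5.055959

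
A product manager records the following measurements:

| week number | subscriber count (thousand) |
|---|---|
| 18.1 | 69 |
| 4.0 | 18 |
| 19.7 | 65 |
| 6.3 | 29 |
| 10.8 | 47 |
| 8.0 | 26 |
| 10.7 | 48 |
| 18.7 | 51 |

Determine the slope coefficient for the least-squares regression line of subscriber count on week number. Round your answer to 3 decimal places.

n = 8, Σx = 96.3, Σy = 353, Σxy = 4967, Σx² = 1416.21
Sxx = Σx² − (Σx)²/n = 1416.21 − 1159.21125 = 256.99875
Sxy = Σxy − (Σx)(Σy)/n = 4967 − 4249.2375 = 717.7625
b = Sxy/Sxx = 717.7625/256.99875 = 2.792864

2.793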